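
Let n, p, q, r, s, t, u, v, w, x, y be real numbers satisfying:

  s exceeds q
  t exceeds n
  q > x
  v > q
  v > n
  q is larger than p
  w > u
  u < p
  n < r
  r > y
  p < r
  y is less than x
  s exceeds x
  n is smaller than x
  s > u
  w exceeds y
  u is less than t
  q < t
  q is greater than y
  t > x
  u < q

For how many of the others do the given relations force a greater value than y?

7

The elements the relations force above y are x, q, r, t, s, w, v — no chain reaches any other.
That is 7.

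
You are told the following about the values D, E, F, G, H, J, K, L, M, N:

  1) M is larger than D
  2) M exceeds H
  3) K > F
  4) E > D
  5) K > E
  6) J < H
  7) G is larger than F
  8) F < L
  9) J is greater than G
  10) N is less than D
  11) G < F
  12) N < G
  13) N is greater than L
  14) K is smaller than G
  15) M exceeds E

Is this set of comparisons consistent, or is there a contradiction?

Chaining the given relations yields F < L < N < D < E < K < G, so F < G. But one relation states G < F. These cannot both hold.

inconsistent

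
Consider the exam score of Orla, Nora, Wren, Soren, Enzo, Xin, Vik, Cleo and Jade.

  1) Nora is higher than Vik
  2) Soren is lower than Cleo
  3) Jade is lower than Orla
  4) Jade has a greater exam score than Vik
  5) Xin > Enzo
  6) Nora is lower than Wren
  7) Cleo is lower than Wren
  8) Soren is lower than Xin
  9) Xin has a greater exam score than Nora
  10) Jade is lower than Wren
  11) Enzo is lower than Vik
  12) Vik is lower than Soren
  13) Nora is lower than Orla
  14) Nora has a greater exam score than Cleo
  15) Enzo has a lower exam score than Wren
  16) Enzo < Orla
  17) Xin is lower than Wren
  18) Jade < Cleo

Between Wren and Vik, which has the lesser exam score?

Vik

Vik < Jade and Jade < Cleo give Vik < Cleo.
With Cleo < Nora: Vik < Jade < Cleo < Nora.
With Nora < Xin: Vik < Jade < Cleo < Nora < Xin.
With Xin < Wren: Vik < Jade < Cleo < Nora < Xin < Wren.
So Vik < Wren; Vik is the lower of the two.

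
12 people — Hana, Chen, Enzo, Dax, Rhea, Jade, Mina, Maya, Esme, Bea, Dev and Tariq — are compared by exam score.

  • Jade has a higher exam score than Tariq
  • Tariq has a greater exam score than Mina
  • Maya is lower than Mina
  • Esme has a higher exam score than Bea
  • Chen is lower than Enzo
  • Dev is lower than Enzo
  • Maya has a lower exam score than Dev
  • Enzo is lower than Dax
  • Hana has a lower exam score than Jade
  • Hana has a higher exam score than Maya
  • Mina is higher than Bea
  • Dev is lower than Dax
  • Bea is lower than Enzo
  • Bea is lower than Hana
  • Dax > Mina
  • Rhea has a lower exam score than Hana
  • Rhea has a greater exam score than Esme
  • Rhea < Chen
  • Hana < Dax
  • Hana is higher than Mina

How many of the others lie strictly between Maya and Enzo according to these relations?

1

Chaining upward from Maya reaches: Dev, Mina, Tariq, Hana, Dax, Jade.
Chaining downward from Enzo reaches: Bea, Esme, Dev, Rhea, Chen.
Strictly between Maya and Enzo are those in both lists: Dev — 1 element.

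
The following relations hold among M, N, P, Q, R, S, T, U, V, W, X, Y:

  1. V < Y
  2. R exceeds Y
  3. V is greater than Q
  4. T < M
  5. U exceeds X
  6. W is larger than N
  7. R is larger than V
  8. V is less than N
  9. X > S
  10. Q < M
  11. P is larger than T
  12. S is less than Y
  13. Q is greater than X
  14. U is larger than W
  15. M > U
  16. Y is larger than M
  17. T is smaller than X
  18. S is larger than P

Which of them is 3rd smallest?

The consecutive relations fix a unique order: T < P < S < X < Q < V < N < W < U < M < Y < R.
Counting 3 from the smallest end gives S.

S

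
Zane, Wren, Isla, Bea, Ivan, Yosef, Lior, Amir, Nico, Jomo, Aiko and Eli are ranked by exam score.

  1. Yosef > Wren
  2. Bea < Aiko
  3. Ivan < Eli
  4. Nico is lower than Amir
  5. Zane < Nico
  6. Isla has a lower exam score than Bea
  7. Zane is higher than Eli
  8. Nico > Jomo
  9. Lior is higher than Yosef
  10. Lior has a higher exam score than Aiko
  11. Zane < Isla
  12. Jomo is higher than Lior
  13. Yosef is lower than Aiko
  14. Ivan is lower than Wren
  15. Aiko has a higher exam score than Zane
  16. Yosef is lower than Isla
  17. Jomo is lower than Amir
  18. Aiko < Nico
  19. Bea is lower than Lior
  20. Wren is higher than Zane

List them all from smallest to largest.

Each adjacent pair is fixed by a given relation: Ivan < Eli; Eli < Zane; Zane < Wren; Wren < Yosef; Yosef < Isla; Isla < Bea; Bea < Aiko; Aiko < Lior; Lior < Jomo; Jomo < Nico; Nico < Amir. Chaining them end to end gives the full order.

Ivan < Eli < Zane < Wren < Yosef < Isla < Bea < Aiko < Lior < Jomo < Nico < Amir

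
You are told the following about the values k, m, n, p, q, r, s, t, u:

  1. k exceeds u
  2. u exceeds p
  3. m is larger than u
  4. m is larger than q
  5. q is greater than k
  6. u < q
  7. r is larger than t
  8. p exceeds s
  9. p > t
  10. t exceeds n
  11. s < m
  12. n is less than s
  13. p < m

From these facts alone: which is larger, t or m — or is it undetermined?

Link the given pairs in sequence: t < p; p < u; u < k; k < q; q < m.
Together: t < p < u < k < q < m.
So m is larger.

m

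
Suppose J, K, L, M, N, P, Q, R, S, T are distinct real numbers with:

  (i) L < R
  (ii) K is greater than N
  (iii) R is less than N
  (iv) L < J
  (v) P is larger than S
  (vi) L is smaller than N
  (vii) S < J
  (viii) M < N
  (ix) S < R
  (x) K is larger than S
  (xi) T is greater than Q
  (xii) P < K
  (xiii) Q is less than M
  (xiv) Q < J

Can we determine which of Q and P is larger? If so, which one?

Following every chain through Q: above Q we get M, J, T, N, K.
P is not reached, and no chain runs the other way from P to Q.
So the given relations leave the order of Q and P undetermined.

undetermined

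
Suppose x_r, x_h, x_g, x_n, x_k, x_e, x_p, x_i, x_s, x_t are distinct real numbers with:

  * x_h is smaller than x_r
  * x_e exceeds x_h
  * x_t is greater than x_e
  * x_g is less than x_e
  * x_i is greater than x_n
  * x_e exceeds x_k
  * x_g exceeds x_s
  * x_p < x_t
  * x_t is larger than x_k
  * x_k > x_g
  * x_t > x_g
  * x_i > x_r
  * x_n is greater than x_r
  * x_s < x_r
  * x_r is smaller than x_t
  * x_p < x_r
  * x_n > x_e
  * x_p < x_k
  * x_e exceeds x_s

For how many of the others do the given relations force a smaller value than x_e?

5

The elements the relations force below x_e are x_s, x_g, x_h, x_p, x_k — no chain reaches any other.
That is 5.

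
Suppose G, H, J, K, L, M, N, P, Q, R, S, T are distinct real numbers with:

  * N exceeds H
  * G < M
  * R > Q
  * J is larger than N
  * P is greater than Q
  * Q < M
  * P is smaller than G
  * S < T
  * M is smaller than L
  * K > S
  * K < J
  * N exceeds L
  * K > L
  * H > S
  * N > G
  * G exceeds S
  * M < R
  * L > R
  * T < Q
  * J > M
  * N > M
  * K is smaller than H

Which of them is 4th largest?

K

Chaining the given pairs: S < T < Q < P < G < M < R < L < K < H < N < J.
The 4th largest is K.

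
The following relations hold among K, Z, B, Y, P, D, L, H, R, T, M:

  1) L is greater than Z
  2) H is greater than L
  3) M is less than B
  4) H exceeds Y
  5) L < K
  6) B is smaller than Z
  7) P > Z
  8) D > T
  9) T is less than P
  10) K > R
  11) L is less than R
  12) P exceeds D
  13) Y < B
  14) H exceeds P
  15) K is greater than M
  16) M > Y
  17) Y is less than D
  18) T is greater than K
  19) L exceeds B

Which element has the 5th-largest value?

The consecutive relations fix a unique order: Y < M < B < Z < L < R < K < T < D < P < H.
The 5th largest is K.

K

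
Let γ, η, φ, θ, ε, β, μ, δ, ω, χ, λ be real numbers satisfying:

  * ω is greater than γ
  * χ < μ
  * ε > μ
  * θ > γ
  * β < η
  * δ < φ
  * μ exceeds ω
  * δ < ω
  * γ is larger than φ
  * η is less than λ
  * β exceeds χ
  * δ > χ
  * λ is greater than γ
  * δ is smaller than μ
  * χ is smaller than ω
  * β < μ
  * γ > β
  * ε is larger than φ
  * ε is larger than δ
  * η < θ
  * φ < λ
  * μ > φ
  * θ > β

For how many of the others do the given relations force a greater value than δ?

7

The elements the relations force above δ are φ, γ, ω, μ, ε, λ, θ — no chain reaches any other.
That is 7.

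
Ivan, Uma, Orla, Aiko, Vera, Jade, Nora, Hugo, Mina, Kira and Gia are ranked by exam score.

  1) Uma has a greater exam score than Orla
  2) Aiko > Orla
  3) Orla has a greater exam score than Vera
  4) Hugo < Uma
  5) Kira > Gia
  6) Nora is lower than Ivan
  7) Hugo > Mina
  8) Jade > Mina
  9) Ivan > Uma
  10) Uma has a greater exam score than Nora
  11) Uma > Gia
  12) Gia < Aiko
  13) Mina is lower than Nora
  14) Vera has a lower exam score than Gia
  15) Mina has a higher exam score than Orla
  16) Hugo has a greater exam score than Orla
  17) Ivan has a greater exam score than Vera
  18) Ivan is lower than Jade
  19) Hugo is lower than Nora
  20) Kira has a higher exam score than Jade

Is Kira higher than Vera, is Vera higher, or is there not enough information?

Link the given pairs in sequence: Vera < Orla; Orla < Mina; Mina < Hugo; Hugo < Nora; Nora < Uma; Uma < Ivan; Ivan < Jade; Jade < Kira.
Chaining these gives Vera < Orla < Mina < Hugo < Nora < Uma < Ivan < Jade < Kira.
So Kira is higher.

Kira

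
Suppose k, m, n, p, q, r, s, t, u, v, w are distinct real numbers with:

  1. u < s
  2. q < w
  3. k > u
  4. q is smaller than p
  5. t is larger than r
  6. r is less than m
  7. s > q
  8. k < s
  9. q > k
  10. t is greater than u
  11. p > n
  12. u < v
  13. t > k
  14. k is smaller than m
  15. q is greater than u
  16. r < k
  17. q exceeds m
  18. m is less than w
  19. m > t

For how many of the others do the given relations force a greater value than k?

6

Directly above k: t, m, q, s.
One step further: p, w (6 so far).
No other element is forced above k by the given relations, so the count is 6.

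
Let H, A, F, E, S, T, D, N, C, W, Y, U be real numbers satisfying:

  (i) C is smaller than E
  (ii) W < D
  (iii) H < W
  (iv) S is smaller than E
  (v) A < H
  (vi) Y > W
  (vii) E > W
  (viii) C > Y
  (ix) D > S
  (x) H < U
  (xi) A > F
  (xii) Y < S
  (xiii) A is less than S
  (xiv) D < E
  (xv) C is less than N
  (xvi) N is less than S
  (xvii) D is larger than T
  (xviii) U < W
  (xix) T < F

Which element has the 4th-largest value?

Chaining the given pairs: T < F < A < H < U < W < Y < C < N < S < D < E.
Counting 4 from the largest end gives N.

N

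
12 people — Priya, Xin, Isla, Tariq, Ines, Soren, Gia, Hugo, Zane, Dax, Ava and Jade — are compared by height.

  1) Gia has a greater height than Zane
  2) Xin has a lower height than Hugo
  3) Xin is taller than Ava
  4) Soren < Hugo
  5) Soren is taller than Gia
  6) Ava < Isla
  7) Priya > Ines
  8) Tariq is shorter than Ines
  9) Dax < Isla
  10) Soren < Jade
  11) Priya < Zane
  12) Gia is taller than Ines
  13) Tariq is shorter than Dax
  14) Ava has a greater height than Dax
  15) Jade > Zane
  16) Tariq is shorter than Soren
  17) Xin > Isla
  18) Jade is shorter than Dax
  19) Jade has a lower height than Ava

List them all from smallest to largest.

Tariq < Ines < Priya < Zane < Gia < Soren < Jade < Dax < Ava < Isla < Xin < Hugo

Each adjacent pair is fixed by a given relation: Tariq < Ines; Ines < Priya; Priya < Zane; Zane < Gia; Gia < Soren; Soren < Jade; Jade < Dax; Dax < Ava; Ava < Isla; Isla < Xin; Xin < Hugo. Chaining them end to end gives the full order.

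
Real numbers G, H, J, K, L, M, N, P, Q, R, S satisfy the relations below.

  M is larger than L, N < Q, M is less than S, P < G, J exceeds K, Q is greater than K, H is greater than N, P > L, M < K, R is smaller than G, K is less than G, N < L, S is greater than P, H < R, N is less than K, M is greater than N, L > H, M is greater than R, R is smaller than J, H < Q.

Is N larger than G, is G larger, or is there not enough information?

G

The relevant relations are N < L; L < M; M < K; K < G.
Chaining these gives N < L < M < K < G.
So G is larger.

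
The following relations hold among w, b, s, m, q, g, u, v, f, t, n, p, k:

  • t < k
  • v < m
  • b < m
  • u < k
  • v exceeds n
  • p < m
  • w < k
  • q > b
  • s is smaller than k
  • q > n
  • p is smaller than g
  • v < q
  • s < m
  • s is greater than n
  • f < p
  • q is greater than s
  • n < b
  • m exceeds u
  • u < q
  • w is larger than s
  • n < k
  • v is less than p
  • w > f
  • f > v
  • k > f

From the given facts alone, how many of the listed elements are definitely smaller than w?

4

From w the given relations immediately reach f, s.
From those, n, v — 4 in total.
No other element is forced below w by the given relations, so the count is 4.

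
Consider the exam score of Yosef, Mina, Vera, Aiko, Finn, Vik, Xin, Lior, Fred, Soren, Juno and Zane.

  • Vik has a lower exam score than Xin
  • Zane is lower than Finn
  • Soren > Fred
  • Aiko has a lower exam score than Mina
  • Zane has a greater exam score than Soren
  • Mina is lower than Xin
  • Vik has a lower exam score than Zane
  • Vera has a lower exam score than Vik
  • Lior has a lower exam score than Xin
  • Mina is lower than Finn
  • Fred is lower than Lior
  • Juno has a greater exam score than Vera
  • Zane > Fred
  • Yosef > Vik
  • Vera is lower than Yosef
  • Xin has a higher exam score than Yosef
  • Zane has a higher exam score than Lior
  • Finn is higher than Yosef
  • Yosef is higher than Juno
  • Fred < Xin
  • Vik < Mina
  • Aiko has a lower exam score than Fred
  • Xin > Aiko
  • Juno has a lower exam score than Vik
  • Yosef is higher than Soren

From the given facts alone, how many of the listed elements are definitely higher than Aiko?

8

Directly above Aiko: Fred, Mina, Xin.
One step further: Soren, Lior, Zane, Finn (7 so far).
One step further: Yosef (8 so far).
No other element is forced above Aiko by the given relations, so the count is 8.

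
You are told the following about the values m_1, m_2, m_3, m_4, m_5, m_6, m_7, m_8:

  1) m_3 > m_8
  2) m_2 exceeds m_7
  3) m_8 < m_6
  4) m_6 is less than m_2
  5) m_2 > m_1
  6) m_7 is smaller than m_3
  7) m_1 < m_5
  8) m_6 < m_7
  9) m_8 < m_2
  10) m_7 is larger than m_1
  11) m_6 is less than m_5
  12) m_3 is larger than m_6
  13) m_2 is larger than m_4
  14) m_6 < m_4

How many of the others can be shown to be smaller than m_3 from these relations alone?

4

From m_3 the given relations immediately reach m_8, m_6, m_7.
From those, m_1 — 4 in total.
Nothing else is reachable below m_3; 4 in all.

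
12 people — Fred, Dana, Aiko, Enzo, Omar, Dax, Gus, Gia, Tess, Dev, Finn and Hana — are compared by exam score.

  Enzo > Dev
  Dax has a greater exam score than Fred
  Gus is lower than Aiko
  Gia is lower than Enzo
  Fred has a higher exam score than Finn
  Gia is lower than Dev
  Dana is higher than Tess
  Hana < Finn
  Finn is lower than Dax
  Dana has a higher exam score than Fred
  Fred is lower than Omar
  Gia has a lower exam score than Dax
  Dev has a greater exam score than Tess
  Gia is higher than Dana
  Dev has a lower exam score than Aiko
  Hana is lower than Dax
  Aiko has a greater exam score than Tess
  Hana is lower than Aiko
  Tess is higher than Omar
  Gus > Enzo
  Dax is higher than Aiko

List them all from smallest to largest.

Each adjacent pair is fixed by a given relation: Hana < Finn; Finn < Fred; Fred < Omar; Omar < Tess; Tess < Dana; Dana < Gia; Gia < Dev; Dev < Enzo; Enzo < Gus; Gus < Aiko; Aiko < Dax. Chaining them end to end gives the full order.

Hana < Finn < Fred < Omar < Tess < Dana < Gia < Dev < Enzo < Gus < Aiko < Dax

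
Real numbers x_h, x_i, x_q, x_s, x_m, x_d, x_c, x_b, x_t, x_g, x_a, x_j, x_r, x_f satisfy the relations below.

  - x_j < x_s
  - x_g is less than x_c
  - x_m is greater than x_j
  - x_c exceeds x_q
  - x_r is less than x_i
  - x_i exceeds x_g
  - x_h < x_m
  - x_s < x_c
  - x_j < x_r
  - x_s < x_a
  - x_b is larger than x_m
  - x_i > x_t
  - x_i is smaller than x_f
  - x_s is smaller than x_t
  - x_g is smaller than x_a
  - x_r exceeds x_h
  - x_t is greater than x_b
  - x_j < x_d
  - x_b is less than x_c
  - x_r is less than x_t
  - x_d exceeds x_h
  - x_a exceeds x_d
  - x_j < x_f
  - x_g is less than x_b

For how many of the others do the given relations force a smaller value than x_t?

7

Directly below x_t: x_r, x_s, x_b.
One step further: x_h, x_j, x_g, x_m (7 so far).
No other element is forced below x_t by the given relations, so the count is 7.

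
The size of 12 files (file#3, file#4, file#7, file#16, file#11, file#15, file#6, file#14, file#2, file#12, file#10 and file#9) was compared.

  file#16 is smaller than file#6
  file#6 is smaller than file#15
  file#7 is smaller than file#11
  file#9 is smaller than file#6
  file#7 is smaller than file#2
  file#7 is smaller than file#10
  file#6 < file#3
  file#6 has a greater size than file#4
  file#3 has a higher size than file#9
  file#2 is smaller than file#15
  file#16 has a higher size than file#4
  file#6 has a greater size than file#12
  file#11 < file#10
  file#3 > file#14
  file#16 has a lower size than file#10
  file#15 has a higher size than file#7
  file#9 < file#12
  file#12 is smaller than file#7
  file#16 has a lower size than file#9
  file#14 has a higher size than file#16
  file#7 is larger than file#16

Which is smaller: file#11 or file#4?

file#4

Following the relations from file#4: file#4 < file#16 < file#9 < file#12 < file#7 < file#11.
So file#4 < file#11; file#4 is the smaller of the two.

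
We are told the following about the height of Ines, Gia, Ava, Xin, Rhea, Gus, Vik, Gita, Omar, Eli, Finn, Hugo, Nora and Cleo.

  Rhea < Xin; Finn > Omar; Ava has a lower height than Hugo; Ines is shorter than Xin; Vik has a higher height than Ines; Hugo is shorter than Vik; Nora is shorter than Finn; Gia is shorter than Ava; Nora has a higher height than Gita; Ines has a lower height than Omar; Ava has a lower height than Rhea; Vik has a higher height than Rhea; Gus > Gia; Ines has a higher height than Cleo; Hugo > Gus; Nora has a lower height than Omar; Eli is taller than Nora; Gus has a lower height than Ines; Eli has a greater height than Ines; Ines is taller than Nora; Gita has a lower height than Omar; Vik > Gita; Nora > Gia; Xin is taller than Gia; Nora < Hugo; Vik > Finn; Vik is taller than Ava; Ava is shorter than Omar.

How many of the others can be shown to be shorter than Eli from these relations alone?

6

From Eli the given relations immediately reach Nora, Ines.
From those, Gia, Cleo, Gita, Gus — 6 in total.
No other element is forced below Eli by the given relations, so the count is 6.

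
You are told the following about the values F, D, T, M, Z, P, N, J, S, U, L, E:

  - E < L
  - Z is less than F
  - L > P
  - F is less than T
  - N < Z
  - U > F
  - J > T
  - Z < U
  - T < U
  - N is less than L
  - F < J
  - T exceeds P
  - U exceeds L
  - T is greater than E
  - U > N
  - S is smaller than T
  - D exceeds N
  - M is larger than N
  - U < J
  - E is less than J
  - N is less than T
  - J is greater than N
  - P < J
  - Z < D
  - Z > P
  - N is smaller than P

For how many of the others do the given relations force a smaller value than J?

The elements the relations force below J are N, P, Z, F, E, S, T, L, U — no chain reaches any other.
That is 9.

9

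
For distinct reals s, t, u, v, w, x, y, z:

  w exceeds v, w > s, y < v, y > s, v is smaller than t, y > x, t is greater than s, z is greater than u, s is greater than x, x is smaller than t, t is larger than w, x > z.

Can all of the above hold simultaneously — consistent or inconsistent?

The single ordering u < z < x < s < y < v < w < t satisfies every listed relation, so no contradiction arises.

consistent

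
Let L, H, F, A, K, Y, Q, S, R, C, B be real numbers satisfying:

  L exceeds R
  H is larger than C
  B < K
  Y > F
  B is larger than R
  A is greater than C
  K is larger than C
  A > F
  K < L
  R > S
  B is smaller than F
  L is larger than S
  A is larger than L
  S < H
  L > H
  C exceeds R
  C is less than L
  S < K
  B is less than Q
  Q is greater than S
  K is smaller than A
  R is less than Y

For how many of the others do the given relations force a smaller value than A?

Directly below A: C, K, F, L.
One step further: S, R, B, H (8 so far).
No other element is forced below A by the given relations, so the count is 8.

8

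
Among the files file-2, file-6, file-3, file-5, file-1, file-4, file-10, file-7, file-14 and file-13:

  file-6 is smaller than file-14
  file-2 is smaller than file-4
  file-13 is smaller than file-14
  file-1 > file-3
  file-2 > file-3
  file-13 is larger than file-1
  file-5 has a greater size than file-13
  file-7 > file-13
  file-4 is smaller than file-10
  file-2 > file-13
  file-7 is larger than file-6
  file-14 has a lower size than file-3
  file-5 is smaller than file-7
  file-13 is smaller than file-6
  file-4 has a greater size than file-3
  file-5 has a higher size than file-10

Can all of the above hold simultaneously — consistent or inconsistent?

Chaining the given relations yields file-1 < file-13 < file-6 < file-14 < file-3, so file-1 < file-3. But one relation states file-3 < file-1. These cannot both hold.

inconsistent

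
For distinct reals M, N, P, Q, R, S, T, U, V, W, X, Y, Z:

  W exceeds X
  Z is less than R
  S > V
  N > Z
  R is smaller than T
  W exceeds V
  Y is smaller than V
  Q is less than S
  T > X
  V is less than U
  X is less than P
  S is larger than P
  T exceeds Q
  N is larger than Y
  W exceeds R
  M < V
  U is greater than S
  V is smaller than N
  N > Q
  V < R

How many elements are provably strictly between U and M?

Chaining upward from M reaches: V, R, W, T, N, S.
Chaining downward from U reaches: X, Y, V, P, Q, S.
Strictly between M and U are those in both lists: V, S — 2 elements.

2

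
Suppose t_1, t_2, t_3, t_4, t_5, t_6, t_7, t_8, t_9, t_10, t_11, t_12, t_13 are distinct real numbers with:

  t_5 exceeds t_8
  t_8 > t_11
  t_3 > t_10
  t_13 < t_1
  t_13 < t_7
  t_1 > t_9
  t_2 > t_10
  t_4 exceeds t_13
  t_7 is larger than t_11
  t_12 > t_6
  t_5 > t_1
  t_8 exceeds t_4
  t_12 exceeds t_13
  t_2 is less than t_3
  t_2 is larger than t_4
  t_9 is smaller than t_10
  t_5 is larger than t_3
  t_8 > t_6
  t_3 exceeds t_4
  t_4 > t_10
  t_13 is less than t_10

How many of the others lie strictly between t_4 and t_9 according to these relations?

Chaining upward from t_9 reaches: t_1, t_10, t_2, t_3, t_8, t_5.
Chaining downward from t_4 reaches: t_13, t_10.
Strictly between t_9 and t_4 are those in both lists: t_10 — 1 element.

1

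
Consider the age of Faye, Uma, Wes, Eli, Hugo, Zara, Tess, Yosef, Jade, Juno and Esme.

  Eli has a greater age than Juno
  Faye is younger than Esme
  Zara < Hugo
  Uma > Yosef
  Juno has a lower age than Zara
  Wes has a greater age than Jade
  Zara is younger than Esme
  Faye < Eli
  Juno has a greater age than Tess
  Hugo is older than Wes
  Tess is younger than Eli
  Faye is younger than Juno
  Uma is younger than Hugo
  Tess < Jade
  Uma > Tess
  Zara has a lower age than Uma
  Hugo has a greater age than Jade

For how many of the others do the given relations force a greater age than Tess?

8

Directly above Tess: Juno, Jade, Uma, Eli.
One step further: Zara, Wes, Hugo (7 so far).
One step further: Esme (8 so far).
No other element is forced above Tess by the given relations, so the count is 8.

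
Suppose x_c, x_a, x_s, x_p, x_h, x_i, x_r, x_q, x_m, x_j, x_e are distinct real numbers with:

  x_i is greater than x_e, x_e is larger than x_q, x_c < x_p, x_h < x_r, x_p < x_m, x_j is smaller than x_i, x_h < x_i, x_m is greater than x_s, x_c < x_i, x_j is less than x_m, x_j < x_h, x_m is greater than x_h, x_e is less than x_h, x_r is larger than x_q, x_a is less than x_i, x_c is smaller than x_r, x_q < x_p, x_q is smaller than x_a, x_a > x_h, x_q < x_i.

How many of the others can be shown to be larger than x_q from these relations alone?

From x_q the given relations immediately reach x_e, x_p, x_a, x_r, x_i.
From those, x_h, x_m — 7 in total.
No other element is forced above x_q by the given relations, so the count is 7.

7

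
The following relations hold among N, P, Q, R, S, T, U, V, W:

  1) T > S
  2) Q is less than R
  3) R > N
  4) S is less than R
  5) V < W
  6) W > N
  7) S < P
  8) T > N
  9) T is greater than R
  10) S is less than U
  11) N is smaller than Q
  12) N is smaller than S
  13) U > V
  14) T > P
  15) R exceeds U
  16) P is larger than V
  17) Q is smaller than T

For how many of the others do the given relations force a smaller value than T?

Directly below T: N, S, Q, R, P.
One step further: V, U (7 so far).
Nothing else is reachable below T; 7 in all.

7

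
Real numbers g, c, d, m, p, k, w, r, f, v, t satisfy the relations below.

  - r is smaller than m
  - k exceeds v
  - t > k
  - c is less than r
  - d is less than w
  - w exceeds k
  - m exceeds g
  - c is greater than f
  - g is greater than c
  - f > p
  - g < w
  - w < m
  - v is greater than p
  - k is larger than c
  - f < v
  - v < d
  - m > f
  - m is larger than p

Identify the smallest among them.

f is not least since p < f; c is not least since f < c; v is not least since p < v; g is not least since c < g; d is not least since v < d; k is not least since c < k; w is not least since d < w; r is not least since c < r; m is not least since g < m; t is not least since k < t.
Only p has nothing below it, so p is the smallest.

p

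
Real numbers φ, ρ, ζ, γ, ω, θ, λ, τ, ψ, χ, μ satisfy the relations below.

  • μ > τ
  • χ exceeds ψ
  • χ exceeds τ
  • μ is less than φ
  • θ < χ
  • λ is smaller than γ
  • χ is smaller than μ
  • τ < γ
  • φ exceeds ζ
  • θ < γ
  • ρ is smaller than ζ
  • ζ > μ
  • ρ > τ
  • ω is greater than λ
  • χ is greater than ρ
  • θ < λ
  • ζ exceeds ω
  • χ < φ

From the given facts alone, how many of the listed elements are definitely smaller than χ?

4

The elements the relations force below χ are τ, θ, ψ, ρ — no chain reaches any other.
That is 4.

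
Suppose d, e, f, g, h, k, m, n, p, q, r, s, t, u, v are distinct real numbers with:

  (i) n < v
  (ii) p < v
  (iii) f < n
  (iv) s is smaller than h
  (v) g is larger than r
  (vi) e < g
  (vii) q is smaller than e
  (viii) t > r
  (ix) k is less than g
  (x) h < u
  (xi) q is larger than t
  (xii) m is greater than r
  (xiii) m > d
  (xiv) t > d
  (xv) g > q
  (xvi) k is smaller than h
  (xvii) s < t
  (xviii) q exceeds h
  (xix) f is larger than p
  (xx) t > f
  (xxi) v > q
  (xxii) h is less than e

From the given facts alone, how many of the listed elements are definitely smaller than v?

10

From v the given relations immediately reach p, n, q.
From those, f, t, h — 6 in total.
From those, d, r, s, k — 10 in total.
No other element is forced below v by the given relations, so the count is 10.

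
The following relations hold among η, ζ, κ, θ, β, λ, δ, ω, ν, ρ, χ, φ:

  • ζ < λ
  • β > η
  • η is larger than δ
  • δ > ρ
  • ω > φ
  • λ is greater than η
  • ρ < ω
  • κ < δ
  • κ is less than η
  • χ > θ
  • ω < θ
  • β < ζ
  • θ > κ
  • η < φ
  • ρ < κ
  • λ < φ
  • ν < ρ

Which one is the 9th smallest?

φ

Chaining the given pairs: ν < ρ < κ < δ < η < β < ζ < λ < φ < ω < θ < χ.
Counting 9 from the smallest end gives φ.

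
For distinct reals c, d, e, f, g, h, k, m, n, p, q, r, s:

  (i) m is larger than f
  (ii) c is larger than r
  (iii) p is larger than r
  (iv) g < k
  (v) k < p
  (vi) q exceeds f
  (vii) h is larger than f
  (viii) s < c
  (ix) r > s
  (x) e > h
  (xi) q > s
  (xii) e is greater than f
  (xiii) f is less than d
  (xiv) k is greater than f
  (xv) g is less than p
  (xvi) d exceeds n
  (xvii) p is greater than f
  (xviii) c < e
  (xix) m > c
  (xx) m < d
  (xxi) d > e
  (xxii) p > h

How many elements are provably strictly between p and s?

1

Chaining upward from s reaches: q, r, c, m, e, d.
Chaining downward from p reaches: g, f, r, k, h.
Strictly between s and p are those in both lists: r — 1 element.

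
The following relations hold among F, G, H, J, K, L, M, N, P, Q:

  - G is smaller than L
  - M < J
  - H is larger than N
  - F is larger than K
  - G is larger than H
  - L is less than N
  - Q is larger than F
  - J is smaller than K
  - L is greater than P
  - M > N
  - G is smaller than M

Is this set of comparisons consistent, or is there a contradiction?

We have G < L stated directly, yet also L < N < H < G by chaining the others — so L < G. Contradiction.

inconsistent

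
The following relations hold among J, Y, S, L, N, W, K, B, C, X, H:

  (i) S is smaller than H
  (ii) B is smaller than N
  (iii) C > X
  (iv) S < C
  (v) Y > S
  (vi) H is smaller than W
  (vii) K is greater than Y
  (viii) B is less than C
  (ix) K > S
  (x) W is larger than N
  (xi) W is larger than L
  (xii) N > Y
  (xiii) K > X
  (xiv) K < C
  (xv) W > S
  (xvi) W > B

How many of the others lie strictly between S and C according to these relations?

2

The relations place S below C. An element lies strictly between them when it is forced above S and also forced below C.
Above S: {Y, H, N, K, W}. Below C: {Y, X, B, K}.
Intersection: {Y, K} — 2.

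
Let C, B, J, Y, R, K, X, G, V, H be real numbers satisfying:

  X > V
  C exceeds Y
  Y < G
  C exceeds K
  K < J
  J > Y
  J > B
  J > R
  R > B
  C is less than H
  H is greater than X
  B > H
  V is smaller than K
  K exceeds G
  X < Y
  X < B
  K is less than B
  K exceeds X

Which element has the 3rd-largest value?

Piecing the relations together gives one ordering: V < X < Y < G < K < C < H < B < R < J.
The 3rd largest is B.

B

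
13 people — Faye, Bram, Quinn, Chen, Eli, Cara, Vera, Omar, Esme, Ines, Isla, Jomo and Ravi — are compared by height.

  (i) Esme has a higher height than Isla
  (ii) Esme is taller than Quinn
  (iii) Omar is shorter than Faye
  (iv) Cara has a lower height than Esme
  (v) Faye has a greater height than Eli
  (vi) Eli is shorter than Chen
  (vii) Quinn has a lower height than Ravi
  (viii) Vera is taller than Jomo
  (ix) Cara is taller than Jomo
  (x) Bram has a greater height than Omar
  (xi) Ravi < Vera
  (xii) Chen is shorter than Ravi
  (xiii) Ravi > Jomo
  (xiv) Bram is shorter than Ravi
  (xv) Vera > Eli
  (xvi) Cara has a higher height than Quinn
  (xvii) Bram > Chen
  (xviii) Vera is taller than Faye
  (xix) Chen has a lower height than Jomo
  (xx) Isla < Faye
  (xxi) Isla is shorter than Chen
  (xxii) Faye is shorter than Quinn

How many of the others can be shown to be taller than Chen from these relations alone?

The elements the relations force above Chen are Bram, Jomo, Ravi, Cara, Esme, Vera — no chain reaches any other.
That is 6.

6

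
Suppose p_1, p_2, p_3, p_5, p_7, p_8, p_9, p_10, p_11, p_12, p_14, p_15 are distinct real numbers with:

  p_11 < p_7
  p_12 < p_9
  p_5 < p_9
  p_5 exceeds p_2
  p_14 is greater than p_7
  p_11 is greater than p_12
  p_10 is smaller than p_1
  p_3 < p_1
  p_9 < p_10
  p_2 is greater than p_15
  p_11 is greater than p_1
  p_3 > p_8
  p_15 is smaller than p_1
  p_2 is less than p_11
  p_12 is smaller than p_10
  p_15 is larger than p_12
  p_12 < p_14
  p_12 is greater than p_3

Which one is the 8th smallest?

p_10

Chaining the given pairs: p_8 < p_3 < p_12 < p_15 < p_2 < p_5 < p_9 < p_10 < p_1 < p_11 < p_7 < p_14.
The 8th smallest is p_10.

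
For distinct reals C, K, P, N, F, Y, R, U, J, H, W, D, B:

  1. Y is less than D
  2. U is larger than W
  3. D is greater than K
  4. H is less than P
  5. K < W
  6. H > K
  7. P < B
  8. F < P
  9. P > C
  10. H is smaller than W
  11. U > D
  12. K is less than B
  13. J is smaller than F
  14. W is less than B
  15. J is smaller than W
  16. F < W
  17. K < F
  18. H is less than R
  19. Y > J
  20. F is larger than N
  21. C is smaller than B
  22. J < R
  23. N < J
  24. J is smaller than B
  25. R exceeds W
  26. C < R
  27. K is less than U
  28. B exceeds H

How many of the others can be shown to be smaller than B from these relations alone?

8

From B the given relations immediately reach K, J, H, C, P, W.
From those, N, F — 8 in total.
No other element is forced below B by the given relations, so the count is 8.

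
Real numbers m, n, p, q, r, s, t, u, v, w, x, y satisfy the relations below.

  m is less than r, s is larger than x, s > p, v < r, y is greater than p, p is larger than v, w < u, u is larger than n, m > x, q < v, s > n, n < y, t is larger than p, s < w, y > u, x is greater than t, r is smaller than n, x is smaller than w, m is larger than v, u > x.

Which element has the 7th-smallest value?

r

The consecutive relations fix a unique order: q < v < p < t < x < m < r < n < s < w < u < y.
The 7th smallest is r.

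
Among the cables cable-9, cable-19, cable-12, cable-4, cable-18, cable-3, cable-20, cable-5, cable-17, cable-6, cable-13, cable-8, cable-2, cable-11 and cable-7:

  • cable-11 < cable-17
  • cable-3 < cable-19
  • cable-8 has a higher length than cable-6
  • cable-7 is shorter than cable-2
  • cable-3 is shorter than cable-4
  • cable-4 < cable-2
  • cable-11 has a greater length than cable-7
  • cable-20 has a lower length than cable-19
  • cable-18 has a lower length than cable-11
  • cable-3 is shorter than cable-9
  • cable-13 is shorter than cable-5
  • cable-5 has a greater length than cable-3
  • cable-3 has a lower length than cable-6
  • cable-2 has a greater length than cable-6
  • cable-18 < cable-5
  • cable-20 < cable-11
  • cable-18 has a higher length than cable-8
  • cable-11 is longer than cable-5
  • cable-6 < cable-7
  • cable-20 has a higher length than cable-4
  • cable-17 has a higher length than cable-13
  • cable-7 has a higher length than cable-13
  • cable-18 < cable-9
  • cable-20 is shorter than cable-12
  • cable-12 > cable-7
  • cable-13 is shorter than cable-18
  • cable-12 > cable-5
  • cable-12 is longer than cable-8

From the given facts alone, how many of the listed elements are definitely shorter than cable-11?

9

From cable-11 the given relations immediately reach cable-18, cable-7, cable-5, cable-20.
From those, cable-13, cable-3, cable-6, cable-4, cable-8 — 9 in total.
No other element is forced below cable-11 by the given relations, so the count is 9.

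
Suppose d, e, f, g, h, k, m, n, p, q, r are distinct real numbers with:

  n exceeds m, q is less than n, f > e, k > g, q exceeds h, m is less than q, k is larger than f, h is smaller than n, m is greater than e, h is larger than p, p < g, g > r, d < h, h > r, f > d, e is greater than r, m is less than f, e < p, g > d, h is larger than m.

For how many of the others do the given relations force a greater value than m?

The elements the relations force above m are h, q, n, f, k — no chain reaches any other.
That is 5.

5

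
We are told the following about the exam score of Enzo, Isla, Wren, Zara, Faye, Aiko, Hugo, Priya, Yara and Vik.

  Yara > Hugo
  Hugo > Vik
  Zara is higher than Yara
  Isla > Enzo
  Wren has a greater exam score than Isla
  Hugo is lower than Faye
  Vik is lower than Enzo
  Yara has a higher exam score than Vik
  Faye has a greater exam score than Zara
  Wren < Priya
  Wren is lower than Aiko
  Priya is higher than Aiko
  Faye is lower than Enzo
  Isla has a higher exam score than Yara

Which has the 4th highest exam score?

Piecing the relations together gives one ordering: Vik < Hugo < Yara < Zara < Faye < Enzo < Isla < Wren < Aiko < Priya.
The 4th largest is Isla.

Isla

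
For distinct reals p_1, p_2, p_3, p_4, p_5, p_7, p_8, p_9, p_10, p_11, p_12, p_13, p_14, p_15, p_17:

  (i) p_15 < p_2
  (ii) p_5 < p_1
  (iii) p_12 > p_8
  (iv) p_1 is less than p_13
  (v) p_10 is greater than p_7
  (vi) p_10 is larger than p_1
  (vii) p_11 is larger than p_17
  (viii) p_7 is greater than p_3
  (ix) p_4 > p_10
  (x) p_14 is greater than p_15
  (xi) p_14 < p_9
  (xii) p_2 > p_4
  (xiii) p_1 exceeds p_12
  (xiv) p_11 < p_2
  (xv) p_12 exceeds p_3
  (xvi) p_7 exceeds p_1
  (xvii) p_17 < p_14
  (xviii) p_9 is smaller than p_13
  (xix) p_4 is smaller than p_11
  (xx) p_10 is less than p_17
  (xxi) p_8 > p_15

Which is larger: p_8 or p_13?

Link the given pairs in sequence: p_8 < p_12; p_12 < p_1; p_1 < p_7; p_7 < p_10; p_10 < p_17; p_17 < p_14; p_14 < p_9; p_9 < p_13.
Chaining these gives p_8 < p_12 < p_1 < p_7 < p_10 < p_17 < p_14 < p_9 < p_13.
So p_8 < p_13; p_13 is the larger of the two.

p_13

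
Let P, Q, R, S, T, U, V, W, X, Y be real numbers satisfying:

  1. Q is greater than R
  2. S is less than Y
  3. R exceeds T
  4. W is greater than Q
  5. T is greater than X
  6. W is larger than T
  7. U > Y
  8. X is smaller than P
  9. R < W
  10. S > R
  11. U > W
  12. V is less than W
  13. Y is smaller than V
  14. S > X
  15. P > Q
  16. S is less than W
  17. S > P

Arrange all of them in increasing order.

X < T < R < Q < P < S < Y < V < W < U

Each adjacent pair is fixed by a given relation: X < T; T < R; R < Q; Q < P; P < S; S < Y; Y < V; V < W; W < U. Chaining them end to end gives the full order.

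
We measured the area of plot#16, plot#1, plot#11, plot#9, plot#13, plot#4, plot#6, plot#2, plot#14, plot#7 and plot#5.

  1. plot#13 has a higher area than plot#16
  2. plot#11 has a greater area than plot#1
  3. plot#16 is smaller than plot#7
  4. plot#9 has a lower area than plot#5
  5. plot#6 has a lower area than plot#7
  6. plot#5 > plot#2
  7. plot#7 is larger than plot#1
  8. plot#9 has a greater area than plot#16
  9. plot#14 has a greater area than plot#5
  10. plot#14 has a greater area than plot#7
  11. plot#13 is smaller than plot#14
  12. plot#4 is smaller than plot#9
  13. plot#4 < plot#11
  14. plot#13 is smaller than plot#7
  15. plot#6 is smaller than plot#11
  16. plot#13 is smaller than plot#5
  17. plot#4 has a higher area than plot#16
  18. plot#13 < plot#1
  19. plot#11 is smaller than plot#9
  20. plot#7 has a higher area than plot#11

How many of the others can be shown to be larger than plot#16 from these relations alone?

8

Directly above plot#16: plot#4, plot#13, plot#7, plot#9.
One step further: plot#1, plot#11, plot#5, plot#14 (8 so far).
No other element is forced above plot#16 by the given relations, so the count is 8.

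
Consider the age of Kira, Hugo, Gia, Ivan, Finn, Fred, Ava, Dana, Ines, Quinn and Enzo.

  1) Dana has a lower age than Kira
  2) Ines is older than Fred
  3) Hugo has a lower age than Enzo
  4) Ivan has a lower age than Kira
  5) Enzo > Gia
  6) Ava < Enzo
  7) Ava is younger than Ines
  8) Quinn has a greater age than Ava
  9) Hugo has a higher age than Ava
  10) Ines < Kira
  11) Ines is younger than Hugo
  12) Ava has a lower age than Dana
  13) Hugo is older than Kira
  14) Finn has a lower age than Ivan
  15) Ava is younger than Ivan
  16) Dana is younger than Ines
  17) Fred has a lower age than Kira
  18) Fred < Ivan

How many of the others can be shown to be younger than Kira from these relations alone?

6

From Kira the given relations immediately reach Fred, Ivan, Dana, Ines.
From those, Ava, Finn — 6 in total.
No other element is forced below Kira by the given relations, so the count is 6.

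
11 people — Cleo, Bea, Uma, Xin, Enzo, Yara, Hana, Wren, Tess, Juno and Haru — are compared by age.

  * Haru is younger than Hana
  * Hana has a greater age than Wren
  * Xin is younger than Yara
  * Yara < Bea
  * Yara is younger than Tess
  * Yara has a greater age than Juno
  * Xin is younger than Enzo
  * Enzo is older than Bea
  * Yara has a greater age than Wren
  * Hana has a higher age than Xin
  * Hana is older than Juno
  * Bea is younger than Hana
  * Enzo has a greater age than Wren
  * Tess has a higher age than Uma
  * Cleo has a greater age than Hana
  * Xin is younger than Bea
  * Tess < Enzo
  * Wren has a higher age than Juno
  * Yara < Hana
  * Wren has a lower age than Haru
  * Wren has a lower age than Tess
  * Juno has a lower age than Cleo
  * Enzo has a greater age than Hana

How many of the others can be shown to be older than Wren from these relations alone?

7

Directly above Wren: Haru, Yara, Tess, Hana, Enzo.
One step further: Bea, Cleo (7 so far).
Nothing else is reachable above Wren; 7 in all.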